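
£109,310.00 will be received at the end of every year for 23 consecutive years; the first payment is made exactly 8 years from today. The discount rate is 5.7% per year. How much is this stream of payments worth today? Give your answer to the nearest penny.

Ordinary annuity of 23 payments, first payment at period 8.
Periodic rate r = 0.057 per year.
The ordinary-annuity PV formula values the stream one period before the first payment (period 7); discount that back 7 periods:
PV₀ = 109,310 × [1 − (1+r)^−23] / r × (1+r)^−7 = £937,422.62

£937,422.62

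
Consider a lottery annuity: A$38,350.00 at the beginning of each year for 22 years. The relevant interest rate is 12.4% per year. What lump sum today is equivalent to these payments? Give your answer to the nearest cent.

A$321,062.78

This is an annuity due: 22 payments of A$38,350.00 at the beginning of each year.
Periodic rate r = 0.124 per year.
PV = PMT × [(1 − (1+r)^−n)/r] × (1+r) = 38,350 × [1 − (1+r)^−22] / r × (1+r) = A$321,062.78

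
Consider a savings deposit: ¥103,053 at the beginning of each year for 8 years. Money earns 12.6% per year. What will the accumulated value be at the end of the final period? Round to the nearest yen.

This is an annuity due: 8 deposits of ¥103,053 at the beginning of each year.
Periodic rate r = 0.126 per year.
FV = PMT × [((1+r)^n − 1)/r] × (1+r) = 103,053 × [(1+r)^8 − 1] / r × (1+r) = ¥1,458,839

¥1,458,839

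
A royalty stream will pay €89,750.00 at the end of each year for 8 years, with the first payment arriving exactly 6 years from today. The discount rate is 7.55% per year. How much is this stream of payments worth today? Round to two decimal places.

€364,626.16

Ordinary annuity of 8 payments, first payment at period 6.
Periodic rate r = 0.0755 per year.
The ordinary-annuity PV formula values the stream one period before the first payment (period 5); discount that back 5 periods:
PV₀ = 89,750 × [1 − (1+r)^−8] / r × (1+r)^−5 = €364,626.16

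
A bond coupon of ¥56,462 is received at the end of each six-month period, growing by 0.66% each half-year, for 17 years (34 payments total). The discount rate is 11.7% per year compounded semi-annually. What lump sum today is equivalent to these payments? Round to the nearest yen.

Periodic rate r = 0.117/2 per half-year; n is counted in half-years.
Growing ordinary annuity: PV = PMT₁ × [1 − ((1+g)/(1+r))^n] / (r − g) = 56,462 × [1 − ((1+0.0066)/(1+r))^34] / (r − 0.0066) = ¥891,005.

¥891,005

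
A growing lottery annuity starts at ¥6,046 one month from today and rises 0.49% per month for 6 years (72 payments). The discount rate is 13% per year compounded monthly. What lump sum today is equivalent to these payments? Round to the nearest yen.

Periodic rate r = 0.13/12 per month; n is counted in months.
Growing ordinary annuity: PV = PMT₁ × [1 − ((1+g)/(1+r))^n] / (r − g) = 6,046 × [1 − ((1+0.0049)/(1+r))^72] / (r − 0.0049) = ¥352,049.

¥352,049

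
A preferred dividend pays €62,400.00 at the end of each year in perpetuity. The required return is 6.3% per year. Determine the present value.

€990,476.19

Periodic rate r = 0.063 per year.
Level perpetuity: PV = PMT / r = 62,400 / (0.063) = €990,476.19.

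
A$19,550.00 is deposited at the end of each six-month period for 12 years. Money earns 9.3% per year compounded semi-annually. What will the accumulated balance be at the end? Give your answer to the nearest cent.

This is an ordinary annuity: 24 deposits of A$19,550.00 at the end of each six-month period.
Periodic rate r = 0.093/2 per half-year; n is counted in half-years.
FV = PMT × [((1+r)^n − 1)/r] = 19,550 × [(1+r)^24 − 1] / r = A$831,082.97

A$831,082.97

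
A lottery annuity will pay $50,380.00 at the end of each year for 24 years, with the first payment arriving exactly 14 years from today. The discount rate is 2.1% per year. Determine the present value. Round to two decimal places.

$719,113.99

Ordinary annuity of 24 payments, first payment at period 14.
Periodic rate r = 0.021 per year.
The ordinary-annuity PV formula values the stream one period before the first payment (period 13); discount that back 13 periods:
PV₀ = 50,380 × [1 − (1+r)^−24] / r × (1+r)^−13 = $719,113.99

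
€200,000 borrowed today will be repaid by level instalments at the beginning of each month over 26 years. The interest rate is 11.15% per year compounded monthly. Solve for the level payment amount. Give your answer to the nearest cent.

Level annuity due; solve PV = PMT × [(1 − (1+r)^−n)/r] × (1+r) for PMT.
Periodic rate r = 0.1115/12 per month; n is counted in months.
With n = 312: PMT = 200,000 / ([(1 − (1+r)^−n)/r] × (1+r)) = €1,950.08

€1,950.08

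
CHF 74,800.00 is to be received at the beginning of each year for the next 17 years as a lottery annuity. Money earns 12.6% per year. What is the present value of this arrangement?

CHF 579,547.71

This is an annuity due: 17 payments of CHF 74,800.00 at the beginning of each year.
Periodic rate r = 0.126 per year.
PV = PMT × [(1 − (1+r)^−n)/r] × (1+r) = 74,800 × [1 − (1+r)^−17] / r × (1+r) = CHF 579,547.71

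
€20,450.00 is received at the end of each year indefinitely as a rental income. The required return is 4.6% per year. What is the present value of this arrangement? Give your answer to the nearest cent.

Periodic rate r = 0.046 per year.
Level perpetuity: PV = PMT / r = 20,450 / (0.046) = €444,565.22.

€444,565.22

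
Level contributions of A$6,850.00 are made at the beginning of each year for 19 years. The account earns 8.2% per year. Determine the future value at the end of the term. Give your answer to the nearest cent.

A$313,651.16

This is an annuity due: 19 deposits of A$6,850.00 at the beginning of each year.
Periodic rate r = 0.082 per year.
FV = PMT × [((1+r)^n − 1)/r] × (1+r) = 6,850 × [(1+r)^19 − 1] / r × (1+r) = A$313,651.16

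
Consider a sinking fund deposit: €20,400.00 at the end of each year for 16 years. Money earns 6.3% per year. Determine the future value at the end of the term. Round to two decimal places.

This is an ordinary annuity: 16 deposits of €20,400.00 at the end of each year.
Periodic rate r = 0.063 per year.
FV = PMT × [((1+r)^n − 1)/r] = 20,400 × [(1+r)^16 − 1] / r = €536,831.12

€536,831.12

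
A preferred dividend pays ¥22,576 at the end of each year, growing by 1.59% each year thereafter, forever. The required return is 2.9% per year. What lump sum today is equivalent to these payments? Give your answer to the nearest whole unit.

¥1,723,359

Periodic rate r = 0.029 per year.
Growing perpetuity (Gordon): PV = PMT₁ / (r − g) = 22,576 / (r − 0.0159) = ¥1,723,359.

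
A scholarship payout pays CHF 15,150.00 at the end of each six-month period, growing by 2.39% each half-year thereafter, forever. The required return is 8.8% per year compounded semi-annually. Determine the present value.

CHF 753,731.34

Periodic rate r = 0.088/2 per half-year.
Growing perpetuity (Gordon): PV = PMT₁ / (r − g) = 15,150 / (r − 0.0239) = CHF 753,731.34.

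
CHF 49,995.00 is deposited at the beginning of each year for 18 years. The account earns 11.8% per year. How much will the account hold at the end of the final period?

CHF 3,053,589.60

This is an annuity due: 18 deposits of CHF 49,995.00 at the beginning of each year.
Periodic rate r = 0.118 per year.
FV = PMT × [((1+r)^n − 1)/r] × (1+r) = 49,995 × [(1+r)^18 − 1] / r × (1+r) = CHF 3,053,589.60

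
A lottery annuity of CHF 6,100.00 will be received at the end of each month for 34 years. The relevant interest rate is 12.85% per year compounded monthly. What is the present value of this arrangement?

This is an ordinary annuity: 408 payments of CHF 6,100.00 at the end of each month.
Periodic rate r = 0.1285/12 per month; n is counted in months.
PV = PMT × [(1 − (1+r)^−n)/r] = 6,100 × [1 − (1+r)^−408] / r = CHF 562,266.30

CHF 562,266.30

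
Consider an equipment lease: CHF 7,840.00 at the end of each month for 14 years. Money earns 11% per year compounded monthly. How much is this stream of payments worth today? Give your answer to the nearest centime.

This is an ordinary annuity: 168 payments of CHF 7,840.00 at the end of each month.
Periodic rate r = 0.11/12 per month; n is counted in months.
PV = PMT × [(1 − (1+r)^−n)/r] = 7,840 × [1 − (1+r)^−168] / r = CHF 670,627.57

CHF 670,627.57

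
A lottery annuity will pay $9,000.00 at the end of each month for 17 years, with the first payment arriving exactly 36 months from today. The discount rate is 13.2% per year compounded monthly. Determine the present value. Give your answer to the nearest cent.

Ordinary annuity of 204 payments, first payment at period 36.
Periodic rate r = 0.132/12 per month; n is counted in months.
The ordinary-annuity PV formula values the stream one period before the first payment (period 35); discount that back 35 periods:
PV₀ = 9,000 × [1 − (1+r)^−204] / r × (1+r)^−35 = $498,018.11

$498,018.11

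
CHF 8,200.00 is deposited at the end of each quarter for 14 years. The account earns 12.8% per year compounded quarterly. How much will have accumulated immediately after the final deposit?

CHF 1,239,045.14

This is an ordinary annuity: 56 deposits of CHF 8,200.00 at the end of each quarter.
Periodic rate r = 0.128/4 per quarter; n is counted in quarters.
FV = PMT × [((1+r)^n − 1)/r] = 8,200 × [(1+r)^56 − 1] / r = CHF 1,239,045.14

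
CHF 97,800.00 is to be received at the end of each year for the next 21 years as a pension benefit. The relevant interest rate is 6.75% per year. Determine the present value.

CHF 1,081,344.73

This is an ordinary annuity: 21 payments of CHF 97,800.00 at the end of each year.
Periodic rate r = 0.0675 per year.
PV = PMT × [(1 − (1+r)^−n)/r] = 97,800 × [1 − (1+r)^−21] / r = CHF 1,081,344.73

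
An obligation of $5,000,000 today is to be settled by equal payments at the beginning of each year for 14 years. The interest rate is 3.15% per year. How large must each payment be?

$433,514.09

Level annuity due; solve PV = PMT × [(1 − (1+r)^−n)/r] × (1+r) for PMT.
Periodic rate r = 0.0315 per year.
With n = 14: PMT = 5,000,000 / ([(1 − (1+r)^−n)/r] × (1+r)) = $433,514.09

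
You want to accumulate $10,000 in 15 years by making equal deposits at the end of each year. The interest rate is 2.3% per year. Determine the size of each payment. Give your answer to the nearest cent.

$565.83

Level ordinary annuity; solve FV = PMT × [((1+r)^n − 1)/r] for PMT.
Periodic rate r = 0.023 per year.
With n = 15: PMT = 10,000 / ([((1+r)^n − 1)/r]) = $565.83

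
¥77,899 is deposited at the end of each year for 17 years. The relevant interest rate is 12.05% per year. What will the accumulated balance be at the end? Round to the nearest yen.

¥3,825,995

This is an ordinary annuity: 17 deposits of ¥77,899 at the end of each year.
Periodic rate r = 0.1205 per year.
FV = PMT × [((1+r)^n − 1)/r] = 77,899 × [(1+r)^17 − 1] / r = ¥3,825,995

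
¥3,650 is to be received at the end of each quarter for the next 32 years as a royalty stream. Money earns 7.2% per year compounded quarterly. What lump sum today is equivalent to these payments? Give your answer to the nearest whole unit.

¥182,109

This is an ordinary annuity: 128 payments of ¥3,650 at the end of each quarter.
Periodic rate r = 0.072/4 per quarter; n is counted in quarters.
PV = PMT × [(1 − (1+r)^−n)/r] = 3,650 × [1 − (1+r)^−128] / r = ¥182,109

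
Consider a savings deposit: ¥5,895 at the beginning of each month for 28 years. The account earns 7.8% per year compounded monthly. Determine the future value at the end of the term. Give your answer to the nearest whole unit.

¥7,137,519

This is an annuity due: 336 deposits of ¥5,895 at the beginning of each month.
Periodic rate r = 0.078/12 per month; n is counted in months.
FV = PMT × [((1+r)^n − 1)/r] × (1+r) = 5,895 × [(1+r)^336 − 1] / r × (1+r) = ¥7,137,519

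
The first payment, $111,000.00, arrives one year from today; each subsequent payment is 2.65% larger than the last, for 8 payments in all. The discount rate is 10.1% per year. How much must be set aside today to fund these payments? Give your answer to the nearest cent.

$639,304.67

Periodic rate r = 0.101 per year.
Growing ordinary annuity: PV = PMT₁ × [1 − ((1+g)/(1+r))^n] / (r − g) = 111,000 × [1 − ((1+0.0265)/(1+r))^8] / (r − 0.0265) = $639,304.67.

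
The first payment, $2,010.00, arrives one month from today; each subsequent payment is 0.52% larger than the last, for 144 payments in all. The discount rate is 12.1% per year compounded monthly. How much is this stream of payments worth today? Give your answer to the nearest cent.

Periodic rate r = 0.121/12 per month; n is counted in months.
Growing ordinary annuity: PV = PMT₁ × [1 − ((1+g)/(1+r))^n] / (r − g) = 2,010 × [1 − ((1+0.0052)/(1+r))^144] / (r − 0.0052) = $206,771.41.

$206,771.41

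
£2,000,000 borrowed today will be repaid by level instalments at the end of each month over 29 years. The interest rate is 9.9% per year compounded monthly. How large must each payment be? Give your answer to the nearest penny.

Level ordinary annuity; solve PV = PMT × [(1 − (1+r)^−n)/r] for PMT.
Periodic rate r = 0.099/12 per month; n is counted in months.
With n = 348: PMT = 2,000,000 / ([(1 − (1+r)^−n)/r]) = £17,503.16

£17,503.16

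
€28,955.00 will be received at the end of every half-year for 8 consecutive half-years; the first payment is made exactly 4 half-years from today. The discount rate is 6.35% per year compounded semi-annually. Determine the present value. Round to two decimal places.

€183,703.80

Ordinary annuity of 8 payments, first payment at period 4.
Periodic rate r = 0.0635/2 per half-year; n is counted in half-years.
The ordinary-annuity PV formula values the stream one period before the first payment (period 3); discount that back 3 periods:
PV₀ = 28,955 × [1 − (1+r)^−8] / r × (1+r)^−3 = €183,703.80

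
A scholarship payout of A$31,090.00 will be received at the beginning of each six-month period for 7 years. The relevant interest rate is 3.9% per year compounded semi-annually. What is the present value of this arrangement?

This is an annuity due: 14 payments of A$31,090.00 at the beginning of each six-month period.
Periodic rate r = 0.039/2 per half-year; n is counted in half-years.
PV = PMT × [(1 − (1+r)^−n)/r] × (1+r) = 31,090 × [1 − (1+r)^−14] / r × (1+r) = A$385,076.50

A$385,076.50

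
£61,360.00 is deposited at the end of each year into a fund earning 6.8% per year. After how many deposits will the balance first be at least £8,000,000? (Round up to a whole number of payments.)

Periodic rate r = 0.068 per year.
Ordinary annuity FV: 8,000,000 = 61,360 × [((1+r)^n − 1)/r].
(1+r)^n = 1 + 8,000,000 × r / 61,360, so n = ln(1 + 8,000,000·r/61,360) / ln(1+r) = 34.79.
Round up to a whole number of payments: n = 35.

35 payments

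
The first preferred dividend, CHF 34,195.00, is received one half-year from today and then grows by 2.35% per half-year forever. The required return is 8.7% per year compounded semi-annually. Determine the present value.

Periodic rate r = 0.087/2 per half-year.
Growing perpetuity (Gordon): PV = PMT₁ / (r − g) = 34,195 / (r − 0.0235) = CHF 1,709,750.00.

CHF 1,709,750.00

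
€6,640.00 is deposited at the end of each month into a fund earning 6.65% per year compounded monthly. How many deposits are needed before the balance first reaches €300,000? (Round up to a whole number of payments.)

41 payments

Periodic rate r = 0.0665/12 per month; n is counted in months.
Ordinary annuity FV: 300,000 = 6,640 × [((1+r)^n − 1)/r].
(1+r)^n = 1 + 300,000 × r / 6,640, so n = ln(1 + 300,000·r/6,640) / ln(1+r) = 40.43.
Round up to a whole number of payments: n = 41.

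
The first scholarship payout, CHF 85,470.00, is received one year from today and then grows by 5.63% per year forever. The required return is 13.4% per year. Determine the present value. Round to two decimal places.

Periodic rate r = 0.134 per year.
Growing perpetuity (Gordon): PV = PMT₁ / (r − g) = 85,470 / (r − 0.0563) = CHF 1,100,000.00.

CHF 1,100,000.00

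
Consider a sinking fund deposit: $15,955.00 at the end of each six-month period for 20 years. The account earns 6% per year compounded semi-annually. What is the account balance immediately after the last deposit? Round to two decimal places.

$1,203,027.10

This is an ordinary annuity: 40 deposits of $15,955.00 at the end of each six-month period.
Periodic rate r = 0.06/2 per half-year; n is counted in half-years.
FV = PMT × [((1+r)^n − 1)/r] = 15,955 × [(1+r)^40 − 1] / r = $1,203,027.10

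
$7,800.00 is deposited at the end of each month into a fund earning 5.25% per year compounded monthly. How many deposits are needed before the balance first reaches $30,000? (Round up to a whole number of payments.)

4 payments

Periodic rate r = 0.0525/12 per month; n is counted in months.
Ordinary annuity FV: 30,000 = 7,800 × [((1+r)^n − 1)/r].
(1+r)^n = 1 + 30,000 × r / 7,800, so n = ln(1 + 30,000·r/7,800) / ln(1+r) = 3.82.
Round up to a whole number of payments: n = 4.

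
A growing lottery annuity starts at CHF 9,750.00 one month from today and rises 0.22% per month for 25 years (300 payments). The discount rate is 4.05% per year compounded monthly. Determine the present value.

CHF 2,459,342.88

Periodic rate r = 0.0405/12 per month; n is counted in months.
Growing ordinary annuity: PV = PMT₁ × [1 − ((1+g)/(1+r))^n] / (r − g) = 9,750 × [1 − ((1+0.0022)/(1+r))^300] / (r − 0.0022) = CHF 2,459,342.88.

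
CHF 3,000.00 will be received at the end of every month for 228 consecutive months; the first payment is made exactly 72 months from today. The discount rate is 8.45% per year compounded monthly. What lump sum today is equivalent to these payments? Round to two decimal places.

Ordinary annuity of 228 payments, first payment at period 72.
Periodic rate r = 0.0845/12 per month; n is counted in months.
The ordinary-annuity PV formula values the stream one period before the first payment (period 71); discount that back 71 periods:
PV₀ = 3,000 × [1 − (1+r)^−228] / r × (1+r)^−71 = CHF 206,596.46

CHF 206,596.46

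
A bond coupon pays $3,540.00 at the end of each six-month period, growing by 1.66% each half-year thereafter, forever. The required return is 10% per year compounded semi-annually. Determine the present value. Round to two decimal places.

Periodic rate r = 0.1/2 per half-year.
Growing perpetuity (Gordon): PV = PMT₁ / (r − g) = 3,540 / (r − 0.0166) = $105,988.02.

$105,988.02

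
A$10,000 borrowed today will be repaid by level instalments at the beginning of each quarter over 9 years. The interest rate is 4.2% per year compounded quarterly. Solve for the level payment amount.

A$331.53

Level annuity due; solve PV = PMT × [(1 − (1+r)^−n)/r] × (1+r) for PMT.
Periodic rate r = 0.042/4 per quarter; n is counted in quarters.
With n = 36: PMT = 10,000 / ([(1 − (1+r)^−n)/r] × (1+r)) = A$331.53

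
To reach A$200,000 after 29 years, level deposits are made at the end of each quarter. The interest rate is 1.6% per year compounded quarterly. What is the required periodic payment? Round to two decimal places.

Level ordinary annuity; solve FV = PMT × [((1+r)^n − 1)/r] for PMT.
Periodic rate r = 0.016/4 per quarter; n is counted in quarters.
With n = 116: PMT = 200,000 / ([((1+r)^n − 1)/r]) = A$1,358.35

A$1,358.35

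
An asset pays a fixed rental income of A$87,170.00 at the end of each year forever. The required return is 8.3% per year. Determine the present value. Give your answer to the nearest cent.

Periodic rate r = 0.083 per year.
Level perpetuity: PV = PMT / r = 87,170 / (0.083) = A$1,050,240.96.

A$1,050,240.96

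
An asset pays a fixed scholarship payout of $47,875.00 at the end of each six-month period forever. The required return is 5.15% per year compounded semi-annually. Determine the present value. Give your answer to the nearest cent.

Periodic rate r = 0.0515/2 per half-year.
Level perpetuity: PV = PMT / r = 47,875 / (0.0515/2) = $1,859,223.30.

$1,859,223.30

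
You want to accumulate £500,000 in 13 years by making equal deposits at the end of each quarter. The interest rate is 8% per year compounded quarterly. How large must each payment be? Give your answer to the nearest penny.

Level ordinary annuity; solve FV = PMT × [((1+r)^n − 1)/r] for PMT.
Periodic rate r = 0.08/4 per quarter; n is counted in quarters.
With n = 52: PMT = 500,000 / ([((1+r)^n − 1)/r]) = £5,554.54

£5,554.54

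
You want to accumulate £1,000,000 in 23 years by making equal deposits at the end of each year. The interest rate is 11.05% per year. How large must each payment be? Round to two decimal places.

£10,896.28

Level ordinary annuity; solve FV = PMT × [((1+r)^n − 1)/r] for PMT.
Periodic rate r = 0.1105 per year.
With n = 23: PMT = 1,000,000 / ([((1+r)^n − 1)/r]) = £10,896.28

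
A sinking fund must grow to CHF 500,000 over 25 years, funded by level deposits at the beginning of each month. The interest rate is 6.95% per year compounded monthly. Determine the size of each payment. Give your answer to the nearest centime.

Level annuity due; solve FV = PMT × [((1+r)^n − 1)/r] × (1+r) for PMT.
Periodic rate r = 0.0695/12 per month; n is counted in months.
With n = 300: PMT = 500,000 / ([((1+r)^n − 1)/r] × (1+r)) = CHF 618.55

CHF 618.55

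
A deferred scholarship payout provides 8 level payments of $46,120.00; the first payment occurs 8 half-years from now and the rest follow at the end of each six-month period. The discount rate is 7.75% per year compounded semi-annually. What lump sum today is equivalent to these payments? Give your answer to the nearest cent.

Ordinary annuity of 8 payments, first payment at period 8.
Periodic rate r = 0.0775/2 per half-year; n is counted in half-years.
The ordinary-annuity PV formula values the stream one period before the first payment (period 7); discount that back 7 periods:
PV₀ = 46,120 × [1 − (1+r)^−8] / r × (1+r)^−7 = $239,193.20

$239,193.20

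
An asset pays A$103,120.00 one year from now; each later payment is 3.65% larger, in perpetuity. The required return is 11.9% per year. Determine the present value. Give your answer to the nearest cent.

Periodic rate r = 0.119 per year.
Growing perpetuity (Gordon): PV = PMT₁ / (r − g) = 103,120 / (r − 0.0365) = A$1,249,939.39.

A$1,249,939.39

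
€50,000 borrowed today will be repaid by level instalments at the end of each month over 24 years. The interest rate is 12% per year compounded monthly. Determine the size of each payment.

Level ordinary annuity; solve PV = PMT × [(1 − (1+r)^−n)/r] for PMT.
Periodic rate r = 0.12/12 per month; n is counted in months.
With n = 288: PMT = 50,000 / ([(1 − (1+r)^−n)/r]) = €530.19

€530.19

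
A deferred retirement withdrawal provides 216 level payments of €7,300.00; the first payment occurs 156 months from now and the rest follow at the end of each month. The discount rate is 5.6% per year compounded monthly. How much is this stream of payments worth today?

€482,092.13

Ordinary annuity of 216 payments, first payment at period 156.
Periodic rate r = 0.056/12 per month; n is counted in months.
The ordinary-annuity PV formula values the stream one period before the first payment (period 155); discount that back 155 periods:
PV₀ = 7,300 × [1 − (1+r)^−216] / r × (1+r)^−155 = €482,092.13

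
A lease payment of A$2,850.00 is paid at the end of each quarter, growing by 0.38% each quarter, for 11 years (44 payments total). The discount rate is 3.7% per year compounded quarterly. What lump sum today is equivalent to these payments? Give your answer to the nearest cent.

A$110,857.79

Periodic rate r = 0.037/4 per quarter; n is counted in quarters.
Growing ordinary annuity: PV = PMT₁ × [1 − ((1+g)/(1+r))^n] / (r − g) = 2,850 × [1 − ((1+0.0038)/(1+r))^44] / (r − 0.0038) = A$110,857.79.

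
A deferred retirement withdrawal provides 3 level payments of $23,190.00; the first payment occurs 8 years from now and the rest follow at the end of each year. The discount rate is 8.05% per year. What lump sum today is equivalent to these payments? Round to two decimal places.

Ordinary annuity of 3 payments, first payment at period 8.
Periodic rate r = 0.0805 per year.
The ordinary-annuity PV formula values the stream one period before the first payment (period 7); discount that back 7 periods:
PV₀ = 23,190 × [1 − (1+r)^−3] / r × (1+r)^−7 = $34,726.93

$34,726.93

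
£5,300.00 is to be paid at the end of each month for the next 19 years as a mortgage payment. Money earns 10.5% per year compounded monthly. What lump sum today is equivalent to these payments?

£522,610.86

This is an ordinary annuity: 228 payments of £5,300.00 at the end of each month.
Periodic rate r = 0.105/12 per month; n is counted in months.
PV = PMT × [(1 − (1+r)^−n)/r] = 5,300 × [1 − (1+r)^−228] / r = £522,610.86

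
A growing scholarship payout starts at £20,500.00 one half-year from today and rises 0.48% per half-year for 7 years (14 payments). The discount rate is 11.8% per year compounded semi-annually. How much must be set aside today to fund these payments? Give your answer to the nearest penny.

Periodic rate r = 0.118/2 per half-year; n is counted in half-years.
Growing ordinary annuity: PV = PMT₁ × [1 − ((1+g)/(1+r))^n] / (r − g) = 20,500 × [1 − ((1+0.0048)/(1+r))^14] / (r − 0.0048) = £196,958.80.

£196,958.80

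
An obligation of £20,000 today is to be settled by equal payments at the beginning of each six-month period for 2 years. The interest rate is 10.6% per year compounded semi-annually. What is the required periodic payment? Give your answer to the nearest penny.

Level annuity due; solve PV = PMT × [(1 − (1+r)^−n)/r] × (1+r) for PMT.
Periodic rate r = 0.106/2 per half-year; n is counted in half-years.
With n = 4: PMT = 20,000 / ([(1 − (1+r)^−n)/r] × (1+r)) = £5,393.73

£5,393.73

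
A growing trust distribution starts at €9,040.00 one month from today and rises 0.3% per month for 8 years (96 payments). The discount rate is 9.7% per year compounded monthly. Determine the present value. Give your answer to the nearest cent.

Periodic rate r = 0.097/12 per month; n is counted in months.
Growing ordinary annuity: PV = PMT₁ × [1 − ((1+g)/(1+r))^n] / (r − g) = 9,040 × [1 − ((1+0.003)/(1+r))^96] / (r − 0.003) = €683,770.12.

€683,770.12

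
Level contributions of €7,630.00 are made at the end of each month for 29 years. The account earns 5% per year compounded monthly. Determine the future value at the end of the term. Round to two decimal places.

This is an ordinary annuity: 348 deposits of €7,630.00 at the end of each month.
Periodic rate r = 0.05/12 per month; n is counted in months.
FV = PMT × [((1+r)^n − 1)/r] = 7,630 × [(1+r)^348 − 1] / r = €5,951,933.51

€5,951,933.51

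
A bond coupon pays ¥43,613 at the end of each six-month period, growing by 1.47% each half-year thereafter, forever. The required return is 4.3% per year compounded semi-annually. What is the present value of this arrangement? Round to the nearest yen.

Periodic rate r = 0.043/2 per half-year.
Growing perpetuity (Gordon): PV = PMT₁ / (r − g) = 43,613 / (r − 0.0147) = ¥6,413,676.

¥6,413,676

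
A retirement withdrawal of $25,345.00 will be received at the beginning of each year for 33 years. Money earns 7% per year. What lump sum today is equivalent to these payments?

$345,871.94

This is an annuity due: 33 payments of $25,345.00 at the beginning of each year.
Periodic rate r = 0.07 per year.
PV = PMT × [(1 − (1+r)^−n)/r] × (1+r) = 25,345 × [1 − (1+r)^−33] / r × (1+r) = $345,871.94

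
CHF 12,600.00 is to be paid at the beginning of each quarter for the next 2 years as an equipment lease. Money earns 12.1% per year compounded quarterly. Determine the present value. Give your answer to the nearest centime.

This is an annuity due: 8 payments of CHF 12,600.00 at the beginning of each quarter.
Periodic rate r = 0.121/4 per quarter; n is counted in quarters.
PV = PMT × [(1 − (1+r)^−n)/r] × (1+r) = 12,600 × [1 − (1+r)^−8] / r × (1+r) = CHF 91,027.65

CHF 91,027.65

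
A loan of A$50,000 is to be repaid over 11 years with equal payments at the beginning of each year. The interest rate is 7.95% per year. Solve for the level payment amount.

A$6,472.29

Level annuity due; solve PV = PMT × [(1 − (1+r)^−n)/r] × (1+r) for PMT.
Periodic rate r = 0.0795 per year.
With n = 11: PMT = 50,000 / ([(1 − (1+r)^−n)/r] × (1+r)) = A$6,472.29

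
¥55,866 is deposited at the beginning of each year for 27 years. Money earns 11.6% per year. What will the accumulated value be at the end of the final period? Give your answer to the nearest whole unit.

This is an annuity due: 27 deposits of ¥55,866 at the beginning of each year.
Periodic rate r = 0.116 per year.
FV = PMT × [((1+r)^n − 1)/r] × (1+r) = 55,866 × [(1+r)^27 − 1] / r × (1+r) = ¥9,868,608

¥9,868,608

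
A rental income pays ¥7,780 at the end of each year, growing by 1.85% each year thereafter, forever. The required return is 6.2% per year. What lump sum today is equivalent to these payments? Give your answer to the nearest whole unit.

¥178,851

Periodic rate r = 0.062 per year.
Growing perpetuity (Gordon): PV = PMT₁ / (r − g) = 7,780 / (r − 0.0185) = ¥178,851.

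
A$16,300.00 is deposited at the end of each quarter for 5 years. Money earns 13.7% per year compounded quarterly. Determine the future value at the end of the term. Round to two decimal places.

A$457,422.74

This is an ordinary annuity: 20 deposits of A$16,300.00 at the end of each quarter.
Periodic rate r = 0.137/4 per quarter; n is counted in quarters.
FV = PMT × [((1+r)^n − 1)/r] = 16,300 × [(1+r)^20 − 1] / r = A$457,422.74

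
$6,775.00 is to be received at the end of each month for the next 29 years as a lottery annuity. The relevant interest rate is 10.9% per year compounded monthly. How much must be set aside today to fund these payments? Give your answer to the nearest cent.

This is an ordinary annuity: 348 payments of $6,775.00 at the end of each month.
Periodic rate r = 0.109/12 per month; n is counted in months.
PV = PMT × [(1 − (1+r)^−n)/r] = 6,775 × [1 − (1+r)^−348] / r = $713,804.69

$713,804.69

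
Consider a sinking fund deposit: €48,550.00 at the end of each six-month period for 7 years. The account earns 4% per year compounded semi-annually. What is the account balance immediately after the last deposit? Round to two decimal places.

€775,534.70

This is an ordinary annuity: 14 deposits of €48,550.00 at the end of each six-month period.
Periodic rate r = 0.04/2 per half-year; n is counted in half-years.
FV = PMT × [((1+r)^n − 1)/r] = 48,550 × [(1+r)^14 − 1] / r = €775,534.70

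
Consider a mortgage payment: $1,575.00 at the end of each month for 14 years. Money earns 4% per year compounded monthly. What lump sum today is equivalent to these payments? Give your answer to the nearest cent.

This is an ordinary annuity: 168 payments of $1,575.00 at the end of each month.
Periodic rate r = 0.04/12 per month; n is counted in months.
PV = PMT × [(1 − (1+r)^−n)/r] = 1,575 × [1 − (1+r)^−168] / r = $202,352.26

$202,352.26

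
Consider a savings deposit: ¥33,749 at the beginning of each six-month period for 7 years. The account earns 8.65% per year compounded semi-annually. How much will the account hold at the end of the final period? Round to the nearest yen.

This is an annuity due: 14 deposits of ¥33,749 at the beginning of each six-month period.
Periodic rate r = 0.0865/2 per half-year; n is counted in half-years.
FV = PMT × [((1+r)^n − 1)/r] × (1+r) = 33,749 × [(1+r)^14 − 1] / r × (1+r) = ¥658,581

¥658,581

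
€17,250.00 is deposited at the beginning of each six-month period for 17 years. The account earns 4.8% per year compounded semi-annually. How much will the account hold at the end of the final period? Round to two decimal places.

This is an annuity due: 34 deposits of €17,250.00 at the beginning of each six-month period.
Periodic rate r = 0.048/2 per half-year; n is counted in half-years.
FV = PMT × [((1+r)^n − 1)/r] × (1+r) = 17,250 × [(1+r)^34 − 1] / r × (1+r) = €912,452.13

€912,452.13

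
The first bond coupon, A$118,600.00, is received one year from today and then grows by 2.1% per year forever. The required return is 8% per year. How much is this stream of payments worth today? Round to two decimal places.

A$2,010,169.49

Periodic rate r = 0.08 per year.
Growing perpetuity (Gordon): PV = PMT₁ / (r − g) = 118,600 / (r − 0.021) = A$2,010,169.49.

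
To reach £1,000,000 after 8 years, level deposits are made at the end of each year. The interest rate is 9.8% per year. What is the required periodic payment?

£88,081.41

Level ordinary annuity; solve FV = PMT × [((1+r)^n − 1)/r] for PMT.
Periodic rate r = 0.098 per year.
With n = 8: PMT = 1,000,000 / ([((1+r)^n − 1)/r]) = £88,081.41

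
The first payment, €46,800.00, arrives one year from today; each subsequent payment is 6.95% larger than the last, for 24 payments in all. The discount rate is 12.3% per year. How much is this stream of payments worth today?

€603,674.26

Periodic rate r = 0.123 per year.
Growing ordinary annuity: PV = PMT₁ × [1 − ((1+g)/(1+r))^n] / (r − g) = 46,800 × [1 − ((1+0.0695)/(1+r))^24] / (r − 0.0695) = €603,674.26.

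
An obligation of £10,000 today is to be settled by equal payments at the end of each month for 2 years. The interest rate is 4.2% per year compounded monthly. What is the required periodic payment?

£435.14

Level ordinary annuity; solve PV = PMT × [(1 − (1+r)^−n)/r] for PMT.
Periodic rate r = 0.042/12 per month; n is counted in months.
With n = 24: PMT = 10,000 / ([(1 − (1+r)^−n)/r]) = £435.14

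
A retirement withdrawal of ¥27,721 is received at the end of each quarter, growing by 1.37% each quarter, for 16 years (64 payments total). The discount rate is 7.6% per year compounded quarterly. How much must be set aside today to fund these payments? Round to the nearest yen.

¥1,484,187

Periodic rate r = 0.076/4 per quarter; n is counted in quarters.
Growing ordinary annuity: PV = PMT₁ × [1 − ((1+g)/(1+r))^n] / (r − g) = 27,721 × [1 − ((1+0.0137)/(1+r))^64] / (r − 0.0137) = ¥1,484,187.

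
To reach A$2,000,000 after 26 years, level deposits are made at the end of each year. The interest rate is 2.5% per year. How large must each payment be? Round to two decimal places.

Level ordinary annuity; solve FV = PMT × [((1+r)^n − 1)/r] for PMT.
Periodic rate r = 0.025 per year.
With n = 26: PMT = 2,000,000 / ([((1+r)^n − 1)/r]) = A$55,537.49

A$55,537.49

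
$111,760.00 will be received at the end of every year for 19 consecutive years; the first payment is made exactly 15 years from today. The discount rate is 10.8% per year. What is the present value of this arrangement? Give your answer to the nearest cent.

$211,130.90

Ordinary annuity of 19 payments, first payment at period 15.
Periodic rate r = 0.108 per year.
The ordinary-annuity PV formula values the stream one period before the first payment (period 14); discount that back 14 periods:
PV₀ = 111,760 × [1 − (1+r)^−19] / r × (1+r)^−14 = $211,130.90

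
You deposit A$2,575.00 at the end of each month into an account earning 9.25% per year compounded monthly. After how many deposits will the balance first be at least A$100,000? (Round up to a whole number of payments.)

Periodic rate r = 0.0925/12 per month; n is counted in months.
Ordinary annuity FV: 100,000 = 2,575 × [((1+r)^n − 1)/r].
(1+r)^n = 1 + 100,000 × r / 2,575, so n = ln(1 + 100,000·r/2,575) / ln(1+r) = 34.10.
Round up to a whole number of payments: n = 35.

35 payments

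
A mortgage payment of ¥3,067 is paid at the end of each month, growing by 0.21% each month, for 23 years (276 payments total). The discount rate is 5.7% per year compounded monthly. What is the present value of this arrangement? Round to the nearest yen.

¥599,005

Periodic rate r = 0.057/12 per month; n is counted in months.
Growing ordinary annuity: PV = PMT₁ × [1 − ((1+g)/(1+r))^n] / (r − g) = 3,067 × [1 − ((1+0.0021)/(1+r))^276] / (r − 0.0021) = ¥599,005.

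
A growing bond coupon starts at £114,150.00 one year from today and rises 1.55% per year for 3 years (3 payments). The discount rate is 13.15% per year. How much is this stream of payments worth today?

£272,684.20

Periodic rate r = 0.1315 per year.
Growing ordinary annuity: PV = PMT₁ × [1 − ((1+g)/(1+r))^n] / (r − g) = 114,150 × [1 − ((1+0.0155)/(1+r))^3] / (r − 0.0155) = £272,684.20.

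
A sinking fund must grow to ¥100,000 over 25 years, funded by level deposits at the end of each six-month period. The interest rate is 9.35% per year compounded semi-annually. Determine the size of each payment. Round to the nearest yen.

¥530

Level ordinary annuity; solve FV = PMT × [((1+r)^n − 1)/r] for PMT.
Periodic rate r = 0.0935/2 per half-year; n is counted in half-years.
With n = 50: PMT = 100,000 / ([((1+r)^n − 1)/r]) = ¥530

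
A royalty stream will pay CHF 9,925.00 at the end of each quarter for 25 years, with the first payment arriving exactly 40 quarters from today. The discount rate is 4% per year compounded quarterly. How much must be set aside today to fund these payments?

Ordinary annuity of 100 payments, first payment at period 40.
Periodic rate r = 0.04/4 per quarter; n is counted in quarters.
The ordinary-annuity PV formula values the stream one period before the first payment (period 39); discount that back 39 periods:
PV₀ = 9,925 × [1 − (1+r)^−100] / r × (1+r)^−39 = CHF 424,362.03

CHF 424,362.03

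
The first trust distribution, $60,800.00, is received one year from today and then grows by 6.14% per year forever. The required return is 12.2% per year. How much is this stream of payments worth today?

Periodic rate r = 0.122 per year.
Growing perpetuity (Gordon): PV = PMT₁ / (r − g) = 60,800 / (r − 0.0614) = $1,003,300.33.

$1,003,300.33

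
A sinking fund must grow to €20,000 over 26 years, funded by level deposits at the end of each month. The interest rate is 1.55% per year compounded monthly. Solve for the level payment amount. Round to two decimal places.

Level ordinary annuity; solve FV = PMT × [((1+r)^n − 1)/r] for PMT.
Periodic rate r = 0.0155/12 per month; n is counted in months.
With n = 312: PMT = 20,000 / ([((1+r)^n − 1)/r]) = €52.09

€52.09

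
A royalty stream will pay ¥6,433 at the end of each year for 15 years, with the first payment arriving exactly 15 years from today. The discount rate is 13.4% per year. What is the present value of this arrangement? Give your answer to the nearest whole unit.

¥7,003

Ordinary annuity of 15 payments, first payment at period 15.
Periodic rate r = 0.134 per year.
The ordinary-annuity PV formula values the stream one period before the first payment (period 14); discount that back 14 periods:
PV₀ = 6,433 × [1 − (1+r)^−15] / r × (1+r)^−14 = ¥7,003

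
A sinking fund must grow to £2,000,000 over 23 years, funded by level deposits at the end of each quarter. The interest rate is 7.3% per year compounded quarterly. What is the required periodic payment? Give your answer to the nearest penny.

£8,528.70

Level ordinary annuity; solve FV = PMT × [((1+r)^n − 1)/r] for PMT.
Periodic rate r = 0.073/4 per quarter; n is counted in quarters.
With n = 92: PMT = 2,000,000 / ([((1+r)^n − 1)/r]) = £8,528.70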